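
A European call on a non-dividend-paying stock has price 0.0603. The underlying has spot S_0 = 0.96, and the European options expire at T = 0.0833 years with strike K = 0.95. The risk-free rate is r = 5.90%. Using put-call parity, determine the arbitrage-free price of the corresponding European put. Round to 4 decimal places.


Put-call parity: C - P = S_0 * exp(-qT) - K * exp(-rT).
S_0 * exp(-qT) = 0.9600 * 1.00000000 = 0.96000000
K * exp(-rT) = 0.9500 * 0.99509736 = 0.94534249
P = C - S*exp(-qT) + K*exp(-rT)
P = 0.0603 - 0.96000000 + 0.94534249 = 0.0456

Answer: Put price = 0.0456


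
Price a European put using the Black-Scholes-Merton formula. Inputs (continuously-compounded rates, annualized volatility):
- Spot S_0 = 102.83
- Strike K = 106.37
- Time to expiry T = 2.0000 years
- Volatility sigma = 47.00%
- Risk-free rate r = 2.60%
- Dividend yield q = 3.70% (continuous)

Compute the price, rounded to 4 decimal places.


d1 = (ln(S/K) + (r - q + 0.5*sigma^2) * T) / (sigma * sqrt(T)) = 0.24832019
d2 = d1 - sigma * sqrt(T) = -0.41636018
exp(-rT) = 0.94932887; exp(-qT) = 0.92867169
P = K * exp(-rT) * N(-d2) - S_0 * exp(-qT) * N(-d1)
N(-d1) = 0.40194334; N(-d2) = 0.66142677
P = 106.3700 * 0.94932887 * 0.66142677 - 102.8300 * 0.92867169 * 0.40194334 = 28.4072

Answer: Price = 28.4072


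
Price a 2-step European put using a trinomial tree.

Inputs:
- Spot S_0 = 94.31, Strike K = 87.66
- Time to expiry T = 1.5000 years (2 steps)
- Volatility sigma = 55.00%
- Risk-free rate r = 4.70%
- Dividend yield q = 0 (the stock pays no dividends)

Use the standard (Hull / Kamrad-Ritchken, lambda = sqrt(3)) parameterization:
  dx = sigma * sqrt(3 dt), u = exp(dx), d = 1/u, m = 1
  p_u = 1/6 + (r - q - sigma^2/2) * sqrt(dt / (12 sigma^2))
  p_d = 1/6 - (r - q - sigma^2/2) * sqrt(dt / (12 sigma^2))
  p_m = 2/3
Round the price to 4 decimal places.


dt = T/N = 0.750000; dx = sigma*sqrt(3*dt) = 0.825000
u = exp(dx) = 2.281881; d = 1/u = 0.438235
p_u = 0.119280, p_m = 0.666667, p_d = 0.214053
Discount per step: exp(-r*dt) = 0.965364
Stock lattice S(k, j) with j the centered position index:
  k=0: S(0,+0) = 94.3100
  k=1: S(1,-1) = 41.3299; S(1,+0) = 94.3100; S(1,+1) = 215.2042
  k=2: S(2,-2) = 18.1122; S(2,-1) = 41.3299; S(2,+0) = 94.3100; S(2,+1) = 215.2042; S(2,+2) = 491.0703
Terminal payoffs V(N, j) = max(K - S_T, 0):
  V(2,-2) = 69.547773; V(2,-1) = 46.330058; V(2,+0) = 0.000000; V(2,+1) = 0.000000; V(2,+2) = 0.000000
Backward induction: V(k, j) = exp(-r*dt) * [p_u * V(k+1, j+1) + p_m * V(k+1, j) + p_d * V(k+1, j-1)]
  V(1,-1) = exp(-r*dt) * [p_u*0.000000 + p_m*46.330058 + p_d*69.547773] = 44.188204
  V(1,+0) = exp(-r*dt) * [p_u*0.000000 + p_m*0.000000 + p_d*46.330058] = 9.573601
  V(1,+1) = exp(-r*dt) * [p_u*0.000000 + p_m*0.000000 + p_d*0.000000] = 0.000000
  V(0,+0) = exp(-r*dt) * [p_u*0.000000 + p_m*9.573601 + p_d*44.188204] = 15.292351

Answer: Price = V(0,0) = 15.2924


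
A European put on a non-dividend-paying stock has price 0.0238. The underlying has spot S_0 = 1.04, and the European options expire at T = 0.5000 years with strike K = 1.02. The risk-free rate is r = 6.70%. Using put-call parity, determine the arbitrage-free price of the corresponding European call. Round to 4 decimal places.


Put-call parity: C - P = S_0 * exp(-qT) - K * exp(-rT).
S_0 * exp(-qT) = 1.0400 * 1.00000000 = 1.04000000
K * exp(-rT) = 1.0200 * 0.96705491 = 0.98639601
C = P + S*exp(-qT) - K*exp(-rT)
C = 0.0238 + 1.04000000 - 0.98639601 = 0.0774

Answer: Call price = 0.0774


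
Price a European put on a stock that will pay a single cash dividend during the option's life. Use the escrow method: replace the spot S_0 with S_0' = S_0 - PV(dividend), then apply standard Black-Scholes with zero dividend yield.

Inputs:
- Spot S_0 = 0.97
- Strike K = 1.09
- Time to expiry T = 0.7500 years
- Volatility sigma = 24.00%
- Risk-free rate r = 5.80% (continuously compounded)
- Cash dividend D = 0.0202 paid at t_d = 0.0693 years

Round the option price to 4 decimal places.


PV(D) = D * exp(-r * t_d) = 0.0202 * 0.99598867 = 0.02011897
S_0' = S_0 - PV(D) = 0.9700 - 0.02011897 = 0.94988103
d1 = (ln(S_0'/K) + (r + sigma^2/2)*T) / (sigma*sqrt(T)) = -0.34879765
d2 = d1 - sigma*sqrt(T) = -0.55664375
exp(-rT) = 0.95743255
N(-d1) = 0.63637939; N(-d2) = 0.71111457
P = K * exp(-rT) * N(-d2) - S_0' * N(-d1) = 1.0900 * 0.95743255 * 0.71111457 - 0.94988103 * 0.63637939 = 0.1376

Answer: Price = 0.1376


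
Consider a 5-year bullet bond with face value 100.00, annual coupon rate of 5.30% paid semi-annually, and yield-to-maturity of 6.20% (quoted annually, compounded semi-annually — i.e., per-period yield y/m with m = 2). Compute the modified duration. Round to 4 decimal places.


Coupon per period c = face * coupon_rate / m = 2.650000
Periods per year m = 2; per-period yield y/m = 0.031000
Number of cashflows N = 10
Cashflows (t years, CF_t, discount factor 1/(1+y/m)^(m*t), PV):
  t = 0.5000: CF_t = 2.650000, DF = 0.969932, PV = 2.570320
  t = 1.0000: CF_t = 2.650000, DF = 0.940768, PV = 2.493036
  t = 1.5000: CF_t = 2.650000, DF = 0.912481, PV = 2.418076
  t = 2.0000: CF_t = 2.650000, DF = 0.885045, PV = 2.345369
  t = 2.5000: CF_t = 2.650000, DF = 0.858434, PV = 2.274849
  t = 3.0000: CF_t = 2.650000, DF = 0.832622, PV = 2.206449
  t = 3.5000: CF_t = 2.650000, DF = 0.807587, PV = 2.140106
  t = 4.0000: CF_t = 2.650000, DF = 0.783305, PV = 2.075757
  t = 4.5000: CF_t = 2.650000, DF = 0.759752, PV = 2.013344
  t = 5.0000: CF_t = 102.650000, DF = 0.736908, PV = 75.643619
Price P = sum_t PV_t = 96.180924
First compute Macaulay numerator sum_t t * PV_t:
  t * PV_t at t = 0.5000: 1.285160
  t * PV_t at t = 1.0000: 2.493036
  t * PV_t at t = 1.5000: 3.627113
  t * PV_t at t = 2.0000: 4.690738
  t * PV_t at t = 2.5000: 5.687122
  t * PV_t at t = 3.0000: 6.619347
  t * PV_t at t = 3.5000: 7.490370
  t * PV_t at t = 4.0000: 8.303029
  t * PV_t at t = 4.5000: 9.060046
  t * PV_t at t = 5.0000: 378.218097
Macaulay duration D = 427.474058 / 96.180924 = 4.444479
Modified duration = D / (1 + y/m) = 4.444479 / (1 + 0.031000) = 4.310842

Answer: Modified duration = 4.3108


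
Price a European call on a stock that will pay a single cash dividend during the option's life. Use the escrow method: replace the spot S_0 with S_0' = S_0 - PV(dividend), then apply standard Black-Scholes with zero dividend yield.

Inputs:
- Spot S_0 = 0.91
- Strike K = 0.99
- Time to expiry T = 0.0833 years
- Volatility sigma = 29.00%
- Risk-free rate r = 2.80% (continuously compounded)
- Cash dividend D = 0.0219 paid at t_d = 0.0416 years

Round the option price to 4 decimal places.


PV(D) = D * exp(-r * t_d) = 0.0219 * 0.99883588 = 0.02187451
S_0' = S_0 - PV(D) = 0.9100 - 0.02187451 = 0.88812549
d1 = (ln(S_0'/K) + (r + sigma^2/2)*T) / (sigma*sqrt(T)) = -1.22769291
d2 = d1 - sigma*sqrt(T) = -1.31139195
exp(-rT) = 0.99767032
N(d1) = 0.10978114; N(d2) = 0.09486269
C = S_0' * N(d1) - K * exp(-rT) * N(d2) = 0.88812549 * 0.10978114 - 0.9900 * 0.99767032 * 0.09486269 = 0.0038

Answer: Price = 0.0038


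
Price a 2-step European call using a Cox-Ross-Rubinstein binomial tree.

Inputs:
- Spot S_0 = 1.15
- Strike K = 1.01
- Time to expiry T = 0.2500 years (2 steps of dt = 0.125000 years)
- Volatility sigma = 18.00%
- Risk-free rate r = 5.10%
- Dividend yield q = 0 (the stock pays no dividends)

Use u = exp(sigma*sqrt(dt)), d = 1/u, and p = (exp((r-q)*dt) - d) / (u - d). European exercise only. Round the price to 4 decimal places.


dt = T/N = 0.125000
u = exp(sigma*sqrt(dt)) = 1.065708; d = 1/u = 0.938343
p = (exp((r-q)*dt) - d) / (u - d) = 0.534308
Discount per step: exp(-r*dt) = 0.993645
Stock lattice S(k, i) with i counting down-moves:
  k=0: S(0,0) = 1.1500
  k=1: S(1,0) = 1.2256; S(1,1) = 1.0791
  k=2: S(2,0) = 1.3061; S(2,1) = 1.1500; S(2,2) = 1.0126
Terminal payoffs V(N, i) = max(S_T - K, 0):
  V(2,0) = 0.296094; V(2,1) = 0.140000; V(2,2) = 0.002561
Backward induction: V(k, i) = exp(-r*dt) * [p * V(k+1, i) + (1-p) * V(k+1, i+1)].
  V(1,0) = exp(-r*dt) * [p*0.296094 + (1-p)*0.140000] = 0.221983
  V(1,1) = exp(-r*dt) * [p*0.140000 + (1-p)*0.002561] = 0.075513
  V(0,0) = exp(-r*dt) * [p*0.221983 + (1-p)*0.075513] = 0.152796

Answer: Price = V(0,0) = 0.1528


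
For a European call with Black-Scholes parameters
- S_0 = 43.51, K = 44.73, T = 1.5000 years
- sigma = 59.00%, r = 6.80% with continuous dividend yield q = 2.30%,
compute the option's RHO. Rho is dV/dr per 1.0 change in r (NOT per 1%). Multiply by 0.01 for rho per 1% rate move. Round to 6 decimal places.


d1 = 0.4164428429; d2 = -0.3061566312
phi(d1) = 0.3658064707; exp(-qT) = 0.9660883397; exp(-rT) = 0.9030295517
N(d2) = 0.3797426956
Rho = K*T*exp(-rT)*N(d2) = 44.7300 * 1.5000 * 0.9030295517 * 0.3797426956 = 23.008142

Answer: Rho = 23.008142


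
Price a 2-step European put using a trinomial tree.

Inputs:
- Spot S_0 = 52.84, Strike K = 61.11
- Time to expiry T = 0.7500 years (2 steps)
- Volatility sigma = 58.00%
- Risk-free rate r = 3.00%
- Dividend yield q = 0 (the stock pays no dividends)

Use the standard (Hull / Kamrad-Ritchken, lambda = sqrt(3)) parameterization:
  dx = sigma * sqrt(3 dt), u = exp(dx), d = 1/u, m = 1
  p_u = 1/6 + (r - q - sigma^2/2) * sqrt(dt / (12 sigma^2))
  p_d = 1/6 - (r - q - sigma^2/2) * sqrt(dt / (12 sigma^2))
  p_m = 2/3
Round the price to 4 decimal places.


Answer: Price = V(0,0) = 14.8201

Derivation:
dt = T/N = 0.375000; dx = sigma*sqrt(3*dt) = 0.615183
u = exp(dx) = 1.849995; d = 1/u = 0.540542
p_u = 0.124545, p_m = 0.666667, p_d = 0.208788
Discount per step: exp(-r*dt) = 0.988813
Stock lattice S(k, j) with j the centered position index:
  k=0: S(0,+0) = 52.8400
  k=1: S(1,-1) = 28.5622; S(1,+0) = 52.8400; S(1,+1) = 97.7537
  k=2: S(2,-2) = 15.4391; S(2,-1) = 28.5622; S(2,+0) = 52.8400; S(2,+1) = 97.7537; S(2,+2) = 180.8439
Terminal payoffs V(N, j) = max(K - S_T, 0):
  V(2,-2) = 45.670909; V(2,-1) = 32.547760; V(2,+0) = 8.270000; V(2,+1) = 0.000000; V(2,+2) = 0.000000
Backward induction: V(k, j) = exp(-r*dt) * [p_u * V(k+1, j+1) + p_m * V(k+1, j) + p_d * V(k+1, j-1)]
  V(1,-1) = exp(-r*dt) * [p_u*8.270000 + p_m*32.547760 + p_d*45.670909] = 31.903108
  V(1,+0) = exp(-r*dt) * [p_u*0.000000 + p_m*8.270000 + p_d*32.547760] = 12.171225
  V(1,+1) = exp(-r*dt) * [p_u*0.000000 + p_m*0.000000 + p_d*8.270000] = 1.707363
  V(0,+0) = exp(-r*dt) * [p_u*1.707363 + p_m*12.171225 + p_d*31.903108] = 14.820121


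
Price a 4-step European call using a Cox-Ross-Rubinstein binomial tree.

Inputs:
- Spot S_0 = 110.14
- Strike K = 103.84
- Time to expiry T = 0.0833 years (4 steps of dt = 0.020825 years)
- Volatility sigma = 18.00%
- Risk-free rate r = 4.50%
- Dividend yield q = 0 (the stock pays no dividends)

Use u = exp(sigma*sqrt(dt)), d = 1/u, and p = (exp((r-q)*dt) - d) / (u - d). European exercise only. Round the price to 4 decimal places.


dt = T/N = 0.020825
u = exp(sigma*sqrt(dt)) = 1.026316; d = 1/u = 0.974359
p = (exp((r-q)*dt) - d) / (u - d) = 0.511551
Discount per step: exp(-r*dt) = 0.999063
Stock lattice S(k, i) with i counting down-moves:
  k=0: S(0,0) = 110.1400
  k=1: S(1,0) = 113.0384; S(1,1) = 107.3159
  k=2: S(2,0) = 116.0131; S(2,1) = 110.1400; S(2,2) = 104.5642
  k=3: S(3,0) = 119.0661; S(3,1) = 113.0384; S(3,2) = 107.3159; S(3,3) = 101.8831
  k=4: S(4,0) = 122.1994; S(4,1) = 116.0131; S(4,2) = 110.1400; S(4,3) = 104.5642; S(4,4) = 99.2707
Terminal payoffs V(N, i) = max(S_T - K, 0):
  V(4,0) = 18.359450; V(4,1) = 12.173135; V(4,2) = 6.300000; V(4,3) = 0.724191; V(4,4) = 0.000000
Backward induction: V(k, i) = exp(-r*dt) * [p * V(k+1, i) + (1-p) * V(k+1, i+1)].
  V(3,0) = exp(-r*dt) * [p*18.359450 + (1-p)*12.173135] = 15.323387
  V(3,1) = exp(-r*dt) * [p*12.173135 + (1-p)*6.300000] = 9.295695
  V(3,2) = exp(-r*dt) * [p*6.300000 + (1-p)*0.724191] = 3.573154
  V(3,3) = exp(-r*dt) * [p*0.724191 + (1-p)*0.000000] = 0.370114
  V(2,0) = exp(-r*dt) * [p*15.323387 + (1-p)*9.295695] = 12.367575
  V(2,1) = exp(-r*dt) * [p*9.295695 + (1-p)*3.573154] = 6.494440
  V(2,2) = exp(-r*dt) * [p*3.573154 + (1-p)*0.370114] = 2.006753
  V(1,0) = exp(-r*dt) * [p*12.367575 + (1-p)*6.494440] = 9.489953
  V(1,1) = exp(-r*dt) * [p*6.494440 + (1-p)*2.006753] = 4.298406
  V(0,0) = exp(-r*dt) * [p*9.489953 + (1-p)*4.298406] = 6.947636

Answer: Price = V(0,0) = 6.9476


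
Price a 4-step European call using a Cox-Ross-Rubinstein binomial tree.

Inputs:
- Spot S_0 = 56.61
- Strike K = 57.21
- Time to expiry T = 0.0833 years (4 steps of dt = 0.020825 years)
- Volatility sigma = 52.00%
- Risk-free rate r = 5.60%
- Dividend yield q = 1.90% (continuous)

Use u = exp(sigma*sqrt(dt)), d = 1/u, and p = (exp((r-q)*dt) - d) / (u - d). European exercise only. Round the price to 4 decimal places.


dt = T/N = 0.020825
u = exp(sigma*sqrt(dt)) = 1.077928; d = 1/u = 0.927706
p = (exp((r-q)*dt) - d) / (u - d) = 0.486380
Discount per step: exp(-r*dt) = 0.998834
Stock lattice S(k, i) with i counting down-moves:
  k=0: S(0,0) = 56.6100
  k=1: S(1,0) = 61.0215; S(1,1) = 52.5174
  k=2: S(2,0) = 65.7768; S(2,1) = 56.6100; S(2,2) = 48.7207
  k=3: S(3,0) = 70.9026; S(3,1) = 61.0215; S(3,2) = 52.5174; S(3,3) = 45.1985
  k=4: S(4,0) = 76.4279; S(4,1) = 65.7768; S(4,2) = 56.6100; S(4,3) = 48.7207; S(4,4) = 41.9309
Terminal payoffs V(N, i) = max(S_T - K, 0):
  V(4,0) = 19.217894; V(4,1) = 8.566767; V(4,2) = 0.000000; V(4,3) = 0.000000; V(4,4) = 0.000000
Backward induction: V(k, i) = exp(-r*dt) * [p * V(k+1, i) + (1-p) * V(k+1, i+1)].
  V(3,0) = exp(-r*dt) * [p*19.217894 + (1-p)*8.566767] = 13.731238
  V(3,1) = exp(-r*dt) * [p*8.566767 + (1-p)*0.000000] = 4.161847
  V(3,2) = exp(-r*dt) * [p*0.000000 + (1-p)*0.000000] = 0.000000
  V(3,3) = exp(-r*dt) * [p*0.000000 + (1-p)*0.000000] = 0.000000
  V(2,0) = exp(-r*dt) * [p*13.731238 + (1-p)*4.161847] = 8.805931
  V(2,1) = exp(-r*dt) * [p*4.161847 + (1-p)*0.000000] = 2.021879
  V(2,2) = exp(-r*dt) * [p*0.000000 + (1-p)*0.000000] = 0.000000
  V(1,0) = exp(-r*dt) * [p*8.805931 + (1-p)*2.021879] = 5.315303
  V(1,1) = exp(-r*dt) * [p*2.021879 + (1-p)*0.000000] = 0.982255
  V(0,0) = exp(-r*dt) * [p*5.315303 + (1-p)*0.982255] = 3.086162

Answer: Price = V(0,0) = 3.0862


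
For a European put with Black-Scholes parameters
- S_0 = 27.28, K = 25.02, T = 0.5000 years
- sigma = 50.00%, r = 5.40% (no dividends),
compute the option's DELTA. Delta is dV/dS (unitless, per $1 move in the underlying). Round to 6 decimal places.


Answer: Delta = -0.309333

Derivation:
d1 = 0.4977418761; d2 = 0.1441884855
phi(d1) = 0.3524621562; exp(-qT) = 1.0000000000; exp(-rT) = 0.9733612415
N(-d1) = 0.3093329942
Delta = -exp(-qT) * N(-d1) = -1.0000000000 * 0.3093329942 = -0.309333


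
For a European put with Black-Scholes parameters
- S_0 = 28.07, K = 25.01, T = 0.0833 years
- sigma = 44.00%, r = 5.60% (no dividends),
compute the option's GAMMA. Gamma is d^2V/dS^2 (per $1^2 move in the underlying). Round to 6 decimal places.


Answer: Gamma = 0.067259

Derivation:
d1 = 1.0091520363; d2 = 0.8821603830
phi(d1) = 0.2397562614; exp(-qT) = 1.0000000000; exp(-rT) = 0.9953460633
Gamma = exp(-qT) * phi(d1) / (S * sigma * sqrt(T)) = 1.0000000000 * 0.2397562614 / (28.0700 * 0.4400 * 0.2886173938) = 0.067259


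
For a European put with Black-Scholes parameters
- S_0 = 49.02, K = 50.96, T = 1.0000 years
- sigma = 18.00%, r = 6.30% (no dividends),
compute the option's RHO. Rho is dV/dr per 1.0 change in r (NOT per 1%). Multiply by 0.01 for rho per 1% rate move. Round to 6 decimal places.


Answer: Rho = -23.077506

Derivation:
d1 = 0.2243742602; d2 = 0.0443742602
phi(d1) = 0.3890254795; exp(-qT) = 1.0000000000; exp(-rT) = 0.9389434737
N(-d2) = 0.4823030394
Rho = -K*T*exp(-rT)*N(-d2) = -50.9600 * 1.0000 * 0.9389434737 * 0.4823030394 = -23.077506


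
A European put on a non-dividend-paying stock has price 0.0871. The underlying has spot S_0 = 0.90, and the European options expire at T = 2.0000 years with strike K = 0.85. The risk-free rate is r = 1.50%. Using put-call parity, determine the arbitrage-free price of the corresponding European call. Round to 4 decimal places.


Put-call parity: C - P = S_0 * exp(-qT) - K * exp(-rT).
S_0 * exp(-qT) = 0.9000 * 1.00000000 = 0.90000000
K * exp(-rT) = 0.8500 * 0.97044553 = 0.82487870
C = P + S*exp(-qT) - K*exp(-rT)
C = 0.0871 + 0.90000000 - 0.82487870 = 0.1622

Answer: Call price = 0.1622


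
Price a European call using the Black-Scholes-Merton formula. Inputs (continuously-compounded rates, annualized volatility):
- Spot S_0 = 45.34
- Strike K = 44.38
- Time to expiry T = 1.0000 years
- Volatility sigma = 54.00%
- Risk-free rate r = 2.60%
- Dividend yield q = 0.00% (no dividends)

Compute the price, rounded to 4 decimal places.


d1 = (ln(S/K) + (r - q + 0.5*sigma^2) * T) / (sigma * sqrt(T)) = 0.35777913
d2 = d1 - sigma * sqrt(T) = -0.18222087
exp(-rT) = 0.97433509; exp(-qT) = 1.00000000
C = S_0 * exp(-qT) * N(d1) - K * exp(-rT) * N(d2)
N(d1) = 0.63974569; N(d2) = 0.42770470
C = 45.3400 * 1.00000000 * 0.63974569 - 44.3800 * 0.97433509 * 0.42770470 = 10.5117

Answer: Price = 10.5117


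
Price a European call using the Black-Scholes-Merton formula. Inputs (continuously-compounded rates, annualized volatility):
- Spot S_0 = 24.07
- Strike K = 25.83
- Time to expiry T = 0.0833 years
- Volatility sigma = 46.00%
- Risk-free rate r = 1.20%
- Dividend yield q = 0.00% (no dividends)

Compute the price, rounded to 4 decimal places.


Answer: Price = 0.6296

Derivation:
d1 = (ln(S/K) + (r - q + 0.5*sigma^2) * T) / (sigma * sqrt(T)) = -0.45763622
d2 = d1 - sigma * sqrt(T) = -0.59040022
exp(-rT) = 0.99900090; exp(-qT) = 1.00000000
C = S_0 * exp(-qT) * N(d1) - K * exp(-rT) * N(d2)
N(d1) = 0.32360691; N(d2) = 0.27746118
C = 24.0700 * 1.00000000 * 0.32360691 - 25.8300 * 0.99900090 * 0.27746118 = 0.6296


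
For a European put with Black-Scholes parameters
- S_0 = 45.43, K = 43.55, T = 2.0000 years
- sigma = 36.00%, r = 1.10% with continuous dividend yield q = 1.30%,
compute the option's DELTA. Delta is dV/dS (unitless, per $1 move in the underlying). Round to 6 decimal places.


Answer: Delta = -0.361291

Derivation:
d1 = 0.3297140249; d2 = -0.1794028575
phi(d1) = 0.3778363165; exp(-qT) = 0.9743350896; exp(-rT) = 0.9782402351
N(-d1) = 0.3708080277
Delta = -exp(-qT) * N(-d1) = -0.9743350896 * 0.3708080277 = -0.361291


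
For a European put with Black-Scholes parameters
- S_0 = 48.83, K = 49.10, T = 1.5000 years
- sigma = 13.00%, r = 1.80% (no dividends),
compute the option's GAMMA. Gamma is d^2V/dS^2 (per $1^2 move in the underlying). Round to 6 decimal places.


Answer: Gamma = 0.050146

Derivation:
d1 = 0.2145554749; d2 = 0.0553386416
phi(d1) = 0.3898646860; exp(-qT) = 1.0000000000; exp(-rT) = 0.9733612415
Gamma = exp(-qT) * phi(d1) / (S * sigma * sqrt(T)) = 1.0000000000 * 0.3898646860 / (48.8300 * 0.1300 * 1.2247448714) = 0.050146


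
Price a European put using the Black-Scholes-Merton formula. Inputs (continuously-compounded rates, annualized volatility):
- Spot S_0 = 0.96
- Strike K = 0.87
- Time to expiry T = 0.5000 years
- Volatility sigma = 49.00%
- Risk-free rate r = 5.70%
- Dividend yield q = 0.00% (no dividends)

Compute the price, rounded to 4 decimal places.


Answer: Price = 0.0751

Derivation:
d1 = (ln(S/K) + (r - q + 0.5*sigma^2) * T) / (sigma * sqrt(T)) = 0.53960927
d2 = d1 - sigma * sqrt(T) = 0.19312695
exp(-rT) = 0.97190229; exp(-qT) = 1.00000000
P = K * exp(-rT) * N(-d2) - S_0 * exp(-qT) * N(-d1)
N(-d1) = 0.29473326; N(-d2) = 0.42342978
P = 0.8700 * 0.97190229 * 0.42342978 - 0.9600 * 1.00000000 * 0.29473326 = 0.0751


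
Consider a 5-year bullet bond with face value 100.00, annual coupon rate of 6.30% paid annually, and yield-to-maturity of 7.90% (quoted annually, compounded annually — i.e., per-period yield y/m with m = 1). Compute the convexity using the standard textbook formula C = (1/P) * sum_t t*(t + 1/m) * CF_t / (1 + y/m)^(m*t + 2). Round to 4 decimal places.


Coupon per period c = face * coupon_rate / m = 6.300000
Periods per year m = 1; per-period yield y/m = 0.079000
Number of cashflows N = 5
Cashflows (t years, CF_t, discount factor 1/(1+y/m)^(m*t), PV):
  t = 1.0000: CF_t = 6.300000, DF = 0.926784, PV = 5.838740
  t = 2.0000: CF_t = 6.300000, DF = 0.858929, PV = 5.411251
  t = 3.0000: CF_t = 6.300000, DF = 0.796041, PV = 5.015061
  t = 4.0000: CF_t = 6.300000, DF = 0.737758, PV = 4.647879
  t = 5.0000: CF_t = 106.300000, DF = 0.683743, PV = 72.681861
Price P = sum_t PV_t = 93.594791
Convexity numerator sum_t t*(t + 1/m) * CF_t / (1+y/m)^(m*t + 2):
  t = 1.0000: term = 10.030122
  t = 2.0000: term = 27.887271
  t = 3.0000: term = 51.690957
  t = 4.0000: term = 79.843925
  t = 5.0000: term = 1872.856085
Convexity = (1/P) * sum = 2042.308360 / 93.594791 = 21.820748

Answer: Convexity = 21.8207


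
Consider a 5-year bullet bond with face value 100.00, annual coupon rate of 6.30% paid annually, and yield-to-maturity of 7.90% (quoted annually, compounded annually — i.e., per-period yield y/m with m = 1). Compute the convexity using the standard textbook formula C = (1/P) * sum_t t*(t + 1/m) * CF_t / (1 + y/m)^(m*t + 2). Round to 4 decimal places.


Answer: Convexity = 21.8207

Derivation:
Coupon per period c = face * coupon_rate / m = 6.300000
Periods per year m = 1; per-period yield y/m = 0.079000
Number of cashflows N = 5
Cashflows (t years, CF_t, discount factor 1/(1+y/m)^(m*t), PV):
  t = 1.0000: CF_t = 6.300000, DF = 0.926784, PV = 5.838740
  t = 2.0000: CF_t = 6.300000, DF = 0.858929, PV = 5.411251
  t = 3.0000: CF_t = 6.300000, DF = 0.796041, PV = 5.015061
  t = 4.0000: CF_t = 6.300000, DF = 0.737758, PV = 4.647879
  t = 5.0000: CF_t = 106.300000, DF = 0.683743, PV = 72.681861
Price P = sum_t PV_t = 93.594791
Convexity numerator sum_t t*(t + 1/m) * CF_t / (1+y/m)^(m*t + 2):
  t = 1.0000: term = 10.030122
  t = 2.0000: term = 27.887271
  t = 3.0000: term = 51.690957
  t = 4.0000: term = 79.843925
  t = 5.0000: term = 1872.856085
Convexity = (1/P) * sum = 2042.308360 / 93.594791 = 21.820748


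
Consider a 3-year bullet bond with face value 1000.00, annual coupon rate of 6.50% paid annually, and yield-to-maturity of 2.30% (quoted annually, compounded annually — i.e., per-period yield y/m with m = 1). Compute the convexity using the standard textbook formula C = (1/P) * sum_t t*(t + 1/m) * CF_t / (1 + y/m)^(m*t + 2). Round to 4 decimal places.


Answer: Convexity = 10.6068

Derivation:
Coupon per period c = face * coupon_rate / m = 65.000000
Periods per year m = 1; per-period yield y/m = 0.023000
Number of cashflows N = 3
Cashflows (t years, CF_t, discount factor 1/(1+y/m)^(m*t), PV):
  t = 1.0000: CF_t = 65.000000, DF = 0.977517, PV = 63.538612
  t = 2.0000: CF_t = 65.000000, DF = 0.955540, PV = 62.110080
  t = 3.0000: CF_t = 1065.000000, DF = 0.934056, PV = 994.770062
Price P = sum_t PV_t = 1120.418754
Convexity numerator sum_t t*(t + 1/m) * CF_t / (1+y/m)^(m*t + 2):
  t = 1.0000: term = 121.427332
  t = 2.0000: term = 356.091881
  t = 3.0000: term = 11406.507366
Convexity = (1/P) * sum = 11884.026579 / 1120.418754 = 10.606772


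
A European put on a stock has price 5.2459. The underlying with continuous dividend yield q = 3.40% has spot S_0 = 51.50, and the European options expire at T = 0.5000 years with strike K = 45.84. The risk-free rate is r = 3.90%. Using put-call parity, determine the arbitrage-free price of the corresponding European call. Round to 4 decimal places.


Put-call parity: C - P = S_0 * exp(-qT) - K * exp(-rT).
S_0 * exp(-qT) = 51.5000 * 0.98314368 = 50.63189976
K * exp(-rT) = 45.8400 * 0.98068890 = 44.95477896
C = P + S*exp(-qT) - K*exp(-rT)
C = 5.2459 + 50.63189976 - 44.95477896 = 10.9230

Answer: Call price = 10.9230


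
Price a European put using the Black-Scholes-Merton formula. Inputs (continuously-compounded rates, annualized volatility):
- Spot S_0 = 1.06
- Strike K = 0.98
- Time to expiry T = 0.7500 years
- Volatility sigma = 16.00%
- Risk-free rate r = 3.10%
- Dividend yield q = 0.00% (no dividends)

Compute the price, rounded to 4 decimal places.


Answer: Price = 0.0188

Derivation:
d1 = (ln(S/K) + (r - q + 0.5*sigma^2) * T) / (sigma * sqrt(T)) = 0.80339456
d2 = d1 - sigma * sqrt(T) = 0.66483049
exp(-rT) = 0.97701820; exp(-qT) = 1.00000000
P = K * exp(-rT) * N(-d2) - S_0 * exp(-qT) * N(-d1)
N(-d1) = 0.21087336; N(-d2) = 0.25307946
P = 0.9800 * 0.97701820 * 0.25307946 - 1.0600 * 1.00000000 * 0.21087336 = 0.0188


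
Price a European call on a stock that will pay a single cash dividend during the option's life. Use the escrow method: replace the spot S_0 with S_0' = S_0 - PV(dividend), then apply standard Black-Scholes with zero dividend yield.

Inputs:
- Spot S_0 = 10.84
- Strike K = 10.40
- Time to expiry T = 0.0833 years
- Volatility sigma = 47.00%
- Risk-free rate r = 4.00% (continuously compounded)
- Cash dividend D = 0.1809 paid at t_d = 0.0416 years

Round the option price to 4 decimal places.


PV(D) = D * exp(-r * t_d) = 0.1809 * 0.99833738 = 0.18059923
S_0' = S_0 - PV(D) = 10.8400 - 0.18059923 = 10.65940077
d1 = (ln(S_0'/K) + (r + sigma^2/2)*T) / (sigma*sqrt(T)) = 0.27400542
d2 = d1 - sigma*sqrt(T) = 0.13835524
exp(-rT) = 0.99667354
N(d1) = 0.60795977; N(d2) = 0.55502017
C = S_0' * N(d1) - K * exp(-rT) * N(d2) = 10.65940077 * 0.60795977 - 10.4000 * 0.99667354 * 0.55502017 = 0.7275

Answer: Price = 0.7275


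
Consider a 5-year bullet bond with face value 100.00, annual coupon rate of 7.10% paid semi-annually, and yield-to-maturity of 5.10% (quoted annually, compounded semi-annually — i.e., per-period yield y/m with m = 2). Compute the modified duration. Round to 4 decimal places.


Coupon per period c = face * coupon_rate / m = 3.550000
Periods per year m = 2; per-period yield y/m = 0.025500
Number of cashflows N = 10
Cashflows (t years, CF_t, discount factor 1/(1+y/m)^(m*t), PV):
  t = 0.5000: CF_t = 3.550000, DF = 0.975134, PV = 3.461726
  t = 1.0000: CF_t = 3.550000, DF = 0.950886, PV = 3.375647
  t = 1.5000: CF_t = 3.550000, DF = 0.927242, PV = 3.291708
  t = 2.0000: CF_t = 3.550000, DF = 0.904185, PV = 3.209857
  t = 2.5000: CF_t = 3.550000, DF = 0.881702, PV = 3.130041
  t = 3.0000: CF_t = 3.550000, DF = 0.859777, PV = 3.052210
  t = 3.5000: CF_t = 3.550000, DF = 0.838398, PV = 2.976314
  t = 4.0000: CF_t = 3.550000, DF = 0.817551, PV = 2.902305
  t = 4.5000: CF_t = 3.550000, DF = 0.797222, PV = 2.830136
  t = 5.0000: CF_t = 103.550000, DF = 0.777398, PV = 80.499551
Price P = sum_t PV_t = 108.729495
First compute Macaulay numerator sum_t t * PV_t:
  t * PV_t at t = 0.5000: 1.730863
  t * PV_t at t = 1.0000: 3.375647
  t * PV_t at t = 1.5000: 4.937563
  t * PV_t at t = 2.0000: 6.419714
  t * PV_t at t = 2.5000: 7.825103
  t * PV_t at t = 3.0000: 9.156629
  t * PV_t at t = 3.5000: 10.417098
  t * PV_t at t = 4.0000: 11.609220
  t * PV_t at t = 4.5000: 12.735614
  t * PV_t at t = 5.0000: 402.497753
Macaulay duration D = 470.705203 / 108.729495 = 4.329140
Modified duration = D / (1 + y/m) = 4.329140 / (1 + 0.025500) = 4.221492

Answer: Modified duration = 4.2215


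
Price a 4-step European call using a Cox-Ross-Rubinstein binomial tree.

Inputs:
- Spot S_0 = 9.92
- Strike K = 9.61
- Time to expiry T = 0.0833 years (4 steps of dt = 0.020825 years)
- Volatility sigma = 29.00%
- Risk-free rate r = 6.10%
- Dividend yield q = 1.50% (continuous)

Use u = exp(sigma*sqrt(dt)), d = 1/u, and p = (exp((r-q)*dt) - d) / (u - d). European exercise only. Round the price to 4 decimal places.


dt = T/N = 0.020825
u = exp(sigma*sqrt(dt)) = 1.042738; d = 1/u = 0.959014
p = (exp((r-q)*dt) - d) / (u - d) = 0.500986
Discount per step: exp(-r*dt) = 0.998730
Stock lattice S(k, i) with i counting down-moves:
  k=0: S(0,0) = 9.9200
  k=1: S(1,0) = 10.3440; S(1,1) = 9.5134
  k=2: S(2,0) = 10.7860; S(2,1) = 9.9200; S(2,2) = 9.1235
  k=3: S(3,0) = 11.2470; S(3,1) = 10.3440; S(3,2) = 9.5134; S(3,3) = 8.7496
  k=4: S(4,0) = 11.7277; S(4,1) = 10.7860; S(4,2) = 9.9200; S(4,3) = 9.1235; S(4,4) = 8.3910
Terminal payoffs V(N, i) = max(S_T - K, 0):
  V(4,0) = 2.117670; V(4,1) = 1.176032; V(4,2) = 0.310000; V(4,3) = 0.000000; V(4,4) = 0.000000
Backward induction: V(k, i) = exp(-r*dt) * [p * V(k+1, i) + (1-p) * V(k+1, i+1)].
  V(3,0) = exp(-r*dt) * [p*2.117670 + (1-p)*1.176032] = 1.645688
  V(3,1) = exp(-r*dt) * [p*1.176032 + (1-p)*0.310000] = 0.742926
  V(3,2) = exp(-r*dt) * [p*0.310000 + (1-p)*0.000000] = 0.155109
  V(3,3) = exp(-r*dt) * [p*0.000000 + (1-p)*0.000000] = 0.000000
  V(2,0) = exp(-r*dt) * [p*1.645688 + (1-p)*0.742926] = 1.193680
  V(2,1) = exp(-r*dt) * [p*0.742926 + (1-p)*0.155109] = 0.449026
  V(2,2) = exp(-r*dt) * [p*0.155109 + (1-p)*0.000000] = 0.077609
  V(1,0) = exp(-r*dt) * [p*1.193680 + (1-p)*0.449026] = 0.821044
  V(1,1) = exp(-r*dt) * [p*0.449026 + (1-p)*0.077609] = 0.263349
  V(0,0) = exp(-r*dt) * [p*0.821044 + (1-p)*0.263349] = 0.542058

Answer: Price = V(0,0) = 0.5421


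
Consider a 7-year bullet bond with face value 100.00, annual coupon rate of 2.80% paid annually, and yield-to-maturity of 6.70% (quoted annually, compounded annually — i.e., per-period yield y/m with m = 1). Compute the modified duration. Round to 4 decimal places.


Answer: Modified duration = 5.9692

Derivation:
Coupon per period c = face * coupon_rate / m = 2.800000
Periods per year m = 1; per-period yield y/m = 0.067000
Number of cashflows N = 7
Cashflows (t years, CF_t, discount factor 1/(1+y/m)^(m*t), PV):
  t = 1.0000: CF_t = 2.800000, DF = 0.937207, PV = 2.624180
  t = 2.0000: CF_t = 2.800000, DF = 0.878357, PV = 2.459400
  t = 3.0000: CF_t = 2.800000, DF = 0.823203, PV = 2.304967
  t = 4.0000: CF_t = 2.800000, DF = 0.771511, PV = 2.160232
  t = 5.0000: CF_t = 2.800000, DF = 0.723066, PV = 2.024585
  t = 6.0000: CF_t = 2.800000, DF = 0.677663, PV = 1.897455
  t = 7.0000: CF_t = 102.800000, DF = 0.635110, PV = 65.289325
Price P = sum_t PV_t = 78.760144
First compute Macaulay numerator sum_t t * PV_t:
  t * PV_t at t = 1.0000: 2.624180
  t * PV_t at t = 2.0000: 4.918800
  t * PV_t at t = 3.0000: 6.914902
  t * PV_t at t = 4.0000: 8.640927
  t * PV_t at t = 5.0000: 10.122923
  t * PV_t at t = 6.0000: 11.384731
  t * PV_t at t = 7.0000: 457.025275
Macaulay duration D = 501.631738 / 78.760144 = 6.369106
Modified duration = D / (1 + y/m) = 6.369106 / (1 + 0.067000) = 5.969172


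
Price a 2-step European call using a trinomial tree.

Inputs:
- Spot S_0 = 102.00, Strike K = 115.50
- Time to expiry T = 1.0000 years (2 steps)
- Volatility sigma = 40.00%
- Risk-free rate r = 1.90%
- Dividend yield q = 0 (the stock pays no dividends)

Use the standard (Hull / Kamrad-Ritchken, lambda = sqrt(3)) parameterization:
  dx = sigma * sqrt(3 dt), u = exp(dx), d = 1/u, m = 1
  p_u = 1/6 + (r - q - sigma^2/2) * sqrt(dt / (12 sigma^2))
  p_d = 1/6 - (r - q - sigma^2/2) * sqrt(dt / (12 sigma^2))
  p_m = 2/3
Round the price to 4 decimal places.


Answer: Price = V(0,0) = 11.8552

Derivation:
dt = T/N = 0.500000; dx = sigma*sqrt(3*dt) = 0.489898
u = exp(dx) = 1.632150; d = 1/u = 0.612689
p_u = 0.135538, p_m = 0.666667, p_d = 0.197796
Discount per step: exp(-r*dt) = 0.990545
Stock lattice S(k, j) with j the centered position index:
  k=0: S(0,+0) = 102.0000
  k=1: S(1,-1) = 62.4943; S(1,+0) = 102.0000; S(1,+1) = 166.4793
  k=2: S(2,-2) = 38.2895; S(2,-1) = 62.4943; S(2,+0) = 102.0000; S(2,+1) = 166.4793; S(2,+2) = 271.7191
Terminal payoffs V(N, j) = max(S_T - K, 0):
  V(2,-2) = 0.000000; V(2,-1) = 0.000000; V(2,+0) = 0.000000; V(2,+1) = 50.979264; V(2,+2) = 156.219072
Backward induction: V(k, j) = exp(-r*dt) * [p_u * V(k+1, j+1) + p_m * V(k+1, j) + p_d * V(k+1, j-1)]
  V(1,-1) = exp(-r*dt) * [p_u*0.000000 + p_m*0.000000 + p_d*0.000000] = 0.000000
  V(1,+0) = exp(-r*dt) * [p_u*50.979264 + p_m*0.000000 + p_d*0.000000] = 6.844283
  V(1,+1) = exp(-r*dt) * [p_u*156.219072 + p_m*50.979264 + p_d*0.000000] = 54.638219
  V(0,+0) = exp(-r*dt) * [p_u*54.638219 + p_m*6.844283 + p_d*0.000000] = 11.855235


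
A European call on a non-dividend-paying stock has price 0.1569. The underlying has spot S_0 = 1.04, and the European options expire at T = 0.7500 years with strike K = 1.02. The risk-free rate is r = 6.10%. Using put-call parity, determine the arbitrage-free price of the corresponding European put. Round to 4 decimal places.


Put-call parity: C - P = S_0 * exp(-qT) - K * exp(-rT).
S_0 * exp(-qT) = 1.0400 * 1.00000000 = 1.04000000
K * exp(-rT) = 1.0200 * 0.95528075 = 0.97438637
P = C - S*exp(-qT) + K*exp(-rT)
P = 0.1569 - 1.04000000 + 0.97438637 = 0.0913

Answer: Put price = 0.0913


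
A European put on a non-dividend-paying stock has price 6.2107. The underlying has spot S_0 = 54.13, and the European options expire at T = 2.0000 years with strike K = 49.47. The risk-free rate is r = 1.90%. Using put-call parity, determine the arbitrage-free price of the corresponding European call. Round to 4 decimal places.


Put-call parity: C - P = S_0 * exp(-qT) - K * exp(-rT).
S_0 * exp(-qT) = 54.1300 * 1.00000000 = 54.13000000
K * exp(-rT) = 49.4700 * 0.96271294 = 47.62540919
C = P + S*exp(-qT) - K*exp(-rT)
C = 6.2107 + 54.13000000 - 47.62540919 = 12.7153

Answer: Call price = 12.7153


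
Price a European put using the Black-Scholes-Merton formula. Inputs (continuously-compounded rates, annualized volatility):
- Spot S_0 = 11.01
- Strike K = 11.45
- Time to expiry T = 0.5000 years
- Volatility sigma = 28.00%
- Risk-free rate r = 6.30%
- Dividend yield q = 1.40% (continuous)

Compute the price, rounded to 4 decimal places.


Answer: Price = 0.9518

Derivation:
d1 = (ln(S/K) + (r - q + 0.5*sigma^2) * T) / (sigma * sqrt(T)) = 0.02482056
d2 = d1 - sigma * sqrt(T) = -0.17316934
exp(-rT) = 0.96899096; exp(-qT) = 0.99302444
P = K * exp(-rT) * N(-d2) - S_0 * exp(-qT) * N(-d1)
N(-d1) = 0.49009904; N(-d2) = 0.56874084
P = 11.4500 * 0.96899096 * 0.56874084 - 11.0100 * 0.99302444 * 0.49009904 = 0.9518


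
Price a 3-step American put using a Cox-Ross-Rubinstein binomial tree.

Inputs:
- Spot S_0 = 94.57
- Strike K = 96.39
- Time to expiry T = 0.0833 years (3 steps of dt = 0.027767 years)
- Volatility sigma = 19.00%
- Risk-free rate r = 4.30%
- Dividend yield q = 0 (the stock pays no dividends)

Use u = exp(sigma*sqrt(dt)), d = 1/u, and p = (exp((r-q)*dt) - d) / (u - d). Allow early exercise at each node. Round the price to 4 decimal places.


dt = T/N = 0.027767
u = exp(sigma*sqrt(dt)) = 1.032167; d = 1/u = 0.968836
p = (exp((r-q)*dt) - d) / (u - d) = 0.510950
Discount per step: exp(-r*dt) = 0.998807
Stock lattice S(k, i) with i counting down-moves:
  k=0: S(0,0) = 94.5700
  k=1: S(1,0) = 97.6120; S(1,1) = 91.6228
  k=2: S(2,0) = 100.7519; S(2,1) = 94.5700; S(2,2) = 88.7674
  k=3: S(3,0) = 103.9928; S(3,1) = 97.6120; S(3,2) = 91.6228; S(3,3) = 86.0010
Terminal payoffs V(N, i) = max(K - S_T, 0):
  V(3,0) = 0.000000; V(3,1) = 0.000000; V(3,2) = 4.767217; V(3,3) = 10.388967
Backward induction: V(k, i) = exp(-r*dt) * [p * V(k+1, i) + (1-p) * V(k+1, i+1)]; then take max(V_cont, immediate exercise) for American.
  V(2,0) = exp(-r*dt) * [p*0.000000 + (1-p)*0.000000] = 0.000000; exercise = 0.000000; V(2,0) = max -> 0.000000
  V(2,1) = exp(-r*dt) * [p*0.000000 + (1-p)*4.767217] = 2.328627; exercise = 1.820000; V(2,1) = max -> 2.328627
  V(2,2) = exp(-r*dt) * [p*4.767217 + (1-p)*10.388967] = 7.507567; exercise = 7.622585; V(2,2) = max -> 7.622585
  V(1,0) = exp(-r*dt) * [p*0.000000 + (1-p)*2.328627] = 1.137457; exercise = 0.000000; V(1,0) = max -> 1.137457
  V(1,1) = exp(-r*dt) * [p*2.328627 + (1-p)*7.622585] = 4.911772; exercise = 4.767217; V(1,1) = max -> 4.911772
  V(0,0) = exp(-r*dt) * [p*1.137457 + (1-p)*4.911772] = 2.979728; exercise = 1.820000; V(0,0) = max -> 2.979728

Answer: Price = V(0,0) = 2.9797


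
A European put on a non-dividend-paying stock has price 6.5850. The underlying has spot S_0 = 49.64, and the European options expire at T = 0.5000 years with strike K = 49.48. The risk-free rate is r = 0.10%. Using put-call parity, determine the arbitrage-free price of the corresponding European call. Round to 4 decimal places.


Put-call parity: C - P = S_0 * exp(-qT) - K * exp(-rT).
S_0 * exp(-qT) = 49.6400 * 1.00000000 = 49.64000000
K * exp(-rT) = 49.4800 * 0.99950012 = 49.45526618
C = P + S*exp(-qT) - K*exp(-rT)
C = 6.5850 + 49.64000000 - 49.45526618 = 6.7697

Answer: Call price = 6.7697


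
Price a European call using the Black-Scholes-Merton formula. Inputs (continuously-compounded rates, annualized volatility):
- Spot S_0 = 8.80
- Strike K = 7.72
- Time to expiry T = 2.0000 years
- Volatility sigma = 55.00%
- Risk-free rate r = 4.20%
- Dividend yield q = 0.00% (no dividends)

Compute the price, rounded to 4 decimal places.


d1 = (ln(S/K) + (r - q + 0.5*sigma^2) * T) / (sigma * sqrt(T)) = 0.66524266
d2 = d1 - sigma * sqrt(T) = -0.11257480
exp(-rT) = 0.91943126; exp(-qT) = 1.00000000
C = S_0 * exp(-qT) * N(d1) - K * exp(-rT) * N(d2)
N(d1) = 0.74705235; N(d2) = 0.45518383
C = 8.8000 * 1.00000000 * 0.74705235 - 7.7200 * 0.91943126 * 0.45518383 = 3.3432

Answer: Price = 3.3432


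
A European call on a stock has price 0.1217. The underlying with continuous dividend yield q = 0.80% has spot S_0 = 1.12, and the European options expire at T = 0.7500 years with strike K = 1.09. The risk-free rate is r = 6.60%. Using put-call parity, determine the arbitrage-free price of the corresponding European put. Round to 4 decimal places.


Put-call parity: C - P = S_0 * exp(-qT) - K * exp(-rT).
S_0 * exp(-qT) = 1.1200 * 0.99401796 = 1.11330012
K * exp(-rT) = 1.0900 * 0.95170516 = 1.03735862
P = C - S*exp(-qT) + K*exp(-rT)
P = 0.1217 - 1.11330012 + 1.03735862 = 0.0458

Answer: Put price = 0.0458


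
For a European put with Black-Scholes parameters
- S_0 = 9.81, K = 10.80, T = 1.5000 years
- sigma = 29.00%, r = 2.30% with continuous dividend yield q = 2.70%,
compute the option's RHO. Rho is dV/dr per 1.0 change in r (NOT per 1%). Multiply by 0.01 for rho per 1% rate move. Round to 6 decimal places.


d1 = -0.1099985899; d2 = -0.4651746026
phi(d1) = 0.3965360276; exp(-qT) = 0.9603091645; exp(-rT) = 0.9660883397
N(-d2) = 0.6790967876
Rho = -K*T*exp(-rT)*N(-d2) = -10.8000 * 1.5000 * 0.9660883397 * 0.6790967876 = -10.628293

Answer: Rho = -10.628293


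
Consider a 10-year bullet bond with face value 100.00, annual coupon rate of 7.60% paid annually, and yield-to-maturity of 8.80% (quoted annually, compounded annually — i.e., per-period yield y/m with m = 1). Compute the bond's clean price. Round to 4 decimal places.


Coupon per period c = face * coupon_rate / m = 7.600000
Periods per year m = 1; per-period yield y/m = 0.088000
Number of cashflows N = 10
Cashflows (t years, CF_t, discount factor 1/(1+y/m)^(m*t), PV):
  t = 1.0000: CF_t = 7.600000, DF = 0.919118, PV = 6.985294
  t = 2.0000: CF_t = 7.600000, DF = 0.844777, PV = 6.420307
  t = 3.0000: CF_t = 7.600000, DF = 0.776450, PV = 5.901018
  t = 4.0000: CF_t = 7.600000, DF = 0.713649, PV = 5.423729
  t = 5.0000: CF_t = 7.600000, DF = 0.655927, PV = 4.985045
  t = 6.0000: CF_t = 7.600000, DF = 0.602874, PV = 4.581843
  t = 7.0000: CF_t = 7.600000, DF = 0.554112, PV = 4.211253
  t = 8.0000: CF_t = 7.600000, DF = 0.509294, PV = 3.870637
  t = 9.0000: CF_t = 7.600000, DF = 0.468101, PV = 3.557571
  t = 10.0000: CF_t = 107.600000, DF = 0.430240, PV = 46.293852
Price P = sum_t PV_t = 92.230549

Answer: Price = 92.2305


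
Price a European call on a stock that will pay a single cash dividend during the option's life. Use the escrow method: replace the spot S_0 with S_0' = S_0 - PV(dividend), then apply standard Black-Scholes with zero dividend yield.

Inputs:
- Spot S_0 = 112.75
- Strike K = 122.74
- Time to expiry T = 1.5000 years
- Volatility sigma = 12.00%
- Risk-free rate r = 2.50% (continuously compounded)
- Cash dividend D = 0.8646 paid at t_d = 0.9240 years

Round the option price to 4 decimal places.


Answer: Price = 4.0459

Derivation:
PV(D) = D * exp(-r * t_d) = 0.8646 * 0.97716476 = 0.84485665
S_0' = S_0 - PV(D) = 112.7500 - 0.84485665 = 111.90514335
d1 = (ln(S_0'/K) + (r + sigma^2/2)*T) / (sigma*sqrt(T)) = -0.30017625
d2 = d1 - sigma*sqrt(T) = -0.44714564
exp(-rT) = 0.96319442
N(d1) = 0.38202136; N(d2) = 0.32738496
C = S_0' * N(d1) - K * exp(-rT) * N(d2) = 111.90514335 * 0.38202136 - 122.7400 * 0.96319442 * 0.32738496 = 4.0459


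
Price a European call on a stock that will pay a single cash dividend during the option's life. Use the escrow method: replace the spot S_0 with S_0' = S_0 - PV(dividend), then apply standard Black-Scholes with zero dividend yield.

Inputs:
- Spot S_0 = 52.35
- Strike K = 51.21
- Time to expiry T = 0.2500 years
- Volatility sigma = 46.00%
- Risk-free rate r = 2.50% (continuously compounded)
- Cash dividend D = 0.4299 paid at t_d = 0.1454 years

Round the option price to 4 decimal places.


PV(D) = D * exp(-r * t_d) = 0.4299 * 0.99637160 = 0.42834015
S_0' = S_0 - PV(D) = 52.3500 - 0.42834015 = 51.92165985
d1 = (ln(S_0'/K) + (r + sigma^2/2)*T) / (sigma*sqrt(T)) = 0.20217920
d2 = d1 - sigma*sqrt(T) = -0.02782080
exp(-rT) = 0.99376949
N(d1) = 0.58011168; N(d2) = 0.48890254
C = S_0' * N(d1) - K * exp(-rT) * N(d2) = 51.92165985 * 0.58011168 - 51.2100 * 0.99376949 * 0.48890254 = 5.2397

Answer: Price = 5.2397
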